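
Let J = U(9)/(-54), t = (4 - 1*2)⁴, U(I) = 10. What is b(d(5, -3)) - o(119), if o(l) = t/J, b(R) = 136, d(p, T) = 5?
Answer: 1112/5 ≈ 222.40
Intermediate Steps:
t = 16 (t = (4 - 2)⁴ = 2⁴ = 16)
J = -5/27 (J = 10/(-54) = 10*(-1/54) = -5/27 ≈ -0.18519)
o(l) = -432/5 (o(l) = 16/(-5/27) = 16*(-27/5) = -432/5)
b(d(5, -3)) - o(119) = 136 - 1*(-432/5) = 136 + 432/5 = 1112/5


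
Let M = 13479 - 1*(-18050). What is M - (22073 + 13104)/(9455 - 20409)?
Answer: 345403843/10954 ≈ 31532.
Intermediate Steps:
M = 31529 (M = 13479 + 18050 = 31529)
M - (22073 + 13104)/(9455 - 20409) = 31529 - (22073 + 13104)/(9455 - 20409) = 31529 - 35177/(-10954) = 31529 - 35177*(-1)/10954 = 31529 - 1*(-35177/10954) = 31529 + 35177/10954 = 345403843/10954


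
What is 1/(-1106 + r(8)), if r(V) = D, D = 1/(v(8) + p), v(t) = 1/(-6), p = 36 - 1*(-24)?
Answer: -359/397048 ≈ -0.00090417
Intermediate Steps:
p = 60 (p = 36 + 24 = 60)
v(t) = -1/6
D = 6/359 (D = 1/(-1/6 + 60) = 1/(359/6) = 6/359 ≈ 0.016713)
r(V) = 6/359
1/(-1106 + r(8)) = 1/(-1106 + 6/359) = 1/(-397048/359) = -359/397048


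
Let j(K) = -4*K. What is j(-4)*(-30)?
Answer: -480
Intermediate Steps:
j(-4)*(-30) = -4*(-4)*(-30) = 16*(-30) = -480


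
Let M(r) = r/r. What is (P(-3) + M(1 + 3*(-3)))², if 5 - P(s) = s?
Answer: 81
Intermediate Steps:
P(s) = 5 - s
M(r) = 1
(P(-3) + M(1 + 3*(-3)))² = ((5 - 1*(-3)) + 1)² = ((5 + 3) + 1)² = (8 + 1)² = 9² = 81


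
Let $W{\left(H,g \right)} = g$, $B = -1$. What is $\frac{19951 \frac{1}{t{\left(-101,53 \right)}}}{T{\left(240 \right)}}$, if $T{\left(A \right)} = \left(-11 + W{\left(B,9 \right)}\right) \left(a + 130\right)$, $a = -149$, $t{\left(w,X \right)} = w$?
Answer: $- \frac{19951}{3838} \approx -5.1983$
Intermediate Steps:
$T{\left(A \right)} = 38$ ($T{\left(A \right)} = \left(-11 + 9\right) \left(-149 + 130\right) = \left(-2\right) \left(-19\right) = 38$)
$\frac{19951 \frac{1}{t{\left(-101,53 \right)}}}{T{\left(240 \right)}} = \frac{19951 \frac{1}{-101}}{38} = 19951 \left(- \frac{1}{101}\right) \frac{1}{38} = \left(- \frac{19951}{101}\right) \frac{1}{38} = - \frac{19951}{3838}$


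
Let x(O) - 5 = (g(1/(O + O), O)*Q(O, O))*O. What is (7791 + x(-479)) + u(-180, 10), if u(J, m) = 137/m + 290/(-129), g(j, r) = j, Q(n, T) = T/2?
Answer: 19834271/2580 ≈ 7687.7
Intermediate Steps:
Q(n, T) = T/2 (Q(n, T) = T*(1/2) = T/2)
u(J, m) = -290/129 + 137/m (u(J, m) = 137/m + 290*(-1/129) = 137/m - 290/129 = -290/129 + 137/m)
x(O) = 5 + O/4 (x(O) = 5 + ((O/2)/(O + O))*O = 5 + ((O/2)/((2*O)))*O = 5 + ((1/(2*O))*(O/2))*O = 5 + O/4)
(7791 + x(-479)) + u(-180, 10) = (7791 + (5 + (1/4)*(-479))) + (-290/129 + 137/10) = (7791 + (5 - 479/4)) + (-290/129 + 137*(1/10)) = (7791 - 459/4) + (-290/129 + 137/10) = 30705/4 + 14773/1290 = 19834271/2580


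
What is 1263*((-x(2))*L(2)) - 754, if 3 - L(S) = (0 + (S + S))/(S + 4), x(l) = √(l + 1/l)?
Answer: -754 - 2947*√10/2 ≈ -5413.6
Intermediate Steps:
L(S) = 3 - 2*S/(4 + S) (L(S) = 3 - (0 + (S + S))/(S + 4) = 3 - (0 + 2*S)/(4 + S) = 3 - 2*S/(4 + S))
1263*((-x(2))*L(2)) - 754 = 1263*((-√(2 + 1/2))*((12 + 2)/(4 + 2))) - 754 = 1263*((-√(2 + ½))*(14/6)) - 754 = 1263*((-√(5/2))*((⅙)*14)) - 754 = 1263*(-√10/2*(7/3)) - 754 = 1263*(-7*√10/6) - 754 = -2947*√10/2 - 754 = -754 - 2947*√10/2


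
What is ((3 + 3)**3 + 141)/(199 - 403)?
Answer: -7/4 ≈ -1.7500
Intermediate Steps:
((3 + 3)**3 + 141)/(199 - 403) = (6**3 + 141)/(-204) = (216 + 141)*(-1/204) = 357*(-1/204) = -7/4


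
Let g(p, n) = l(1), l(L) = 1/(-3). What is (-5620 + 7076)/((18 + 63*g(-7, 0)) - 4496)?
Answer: -1456/4499 ≈ -0.32363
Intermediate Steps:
l(L) = -1/3
g(p, n) = -1/3
(-5620 + 7076)/((18 + 63*g(-7, 0)) - 4496) = (-5620 + 7076)/((18 + 63*(-1/3)) - 4496) = 1456/((18 - 21) - 4496) = 1456/(-3 - 4496) = 1456/(-4499) = 1456*(-1/4499) = -1456/4499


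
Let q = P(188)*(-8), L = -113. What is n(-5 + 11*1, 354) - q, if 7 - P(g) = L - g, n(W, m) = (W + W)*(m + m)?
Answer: 10960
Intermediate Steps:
n(W, m) = 4*W*m (n(W, m) = (2*W)*(2*m) = 4*W*m)
P(g) = 120 + g (P(g) = 7 - (-113 - g) = 7 + (113 + g) = 120 + g)
q = -2464 (q = (120 + 188)*(-8) = 308*(-8) = -2464)
n(-5 + 11*1, 354) - q = 4*(-5 + 11*1)*354 - 1*(-2464) = 4*(-5 + 11)*354 + 2464 = 4*6*354 + 2464 = 8496 + 2464 = 10960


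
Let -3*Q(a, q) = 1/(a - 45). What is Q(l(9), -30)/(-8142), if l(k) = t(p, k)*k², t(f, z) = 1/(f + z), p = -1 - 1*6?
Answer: -1/109917 ≈ -9.0978e-6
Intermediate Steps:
p = -7 (p = -1 - 6 = -7)
l(k) = k²/(-7 + k)
Q(a, q) = -1/(3*(-45 + a)) (Q(a, q) = -1/(3*(a - 45)) = -1/(3*(-45 + a)))
Q(l(9), -30)/(-8142) = -1/(-135 + 3*(9²/(-7 + 9)))/(-8142) = -1/(-135 + 3*(81/2))*(-1/8142) = -1/(-135 + 243/2)*(-1/8142) = -1/(-27/2)*(-1/8142) = -1*(-2/27)*(-1/8142) = (2/27)*(-1/8142) = -1/109917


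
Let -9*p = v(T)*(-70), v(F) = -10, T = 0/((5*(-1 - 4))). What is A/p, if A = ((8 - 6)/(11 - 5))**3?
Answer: -1/2100 ≈ -0.00047619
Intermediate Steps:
T = 0 (T = 0/((5*(-5))) = 0/(-25) = 0*(-1/25) = 0)
A = 1/27 (A = (2/6)**3 = (2*(1/6))**3 = (1/3)**3 = 1/27 ≈ 0.037037)
p = -700/9 (p = -(-10)*(-70)/9 = -1/9*700 = -700/9 ≈ -77.778)
A/p = 1/(27*(-700/9)) = (1/27)*(-9/700) = -1/2100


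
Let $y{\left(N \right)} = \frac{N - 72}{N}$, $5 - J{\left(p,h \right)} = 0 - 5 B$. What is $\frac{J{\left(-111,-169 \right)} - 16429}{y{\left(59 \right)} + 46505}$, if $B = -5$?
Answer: $- \frac{323497}{914594} \approx -0.35371$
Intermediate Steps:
$J{\left(p,h \right)} = -20$ ($J{\left(p,h \right)} = 5 - \left(0 - -25\right) = 5 - \left(0 + 25\right) = 5 - 25 = -20$)
$y{\left(N \right)} = \frac{-72 + N}{N}$
$\frac{J{\left(-111,-169 \right)} - 16429}{y{\left(59 \right)} + 46505} = \frac{-20 - 16429}{\frac{-72 + 59}{59} + 46505} = - \frac{16449}{\frac{1}{59} \left(-13\right) + 46505} = - \frac{16449}{- \frac{13}{59} + 46505} = - \frac{16449}{\frac{2743782}{59}} = \left(-16449\right) \frac{59}{2743782} = - \frac{323497}{914594}$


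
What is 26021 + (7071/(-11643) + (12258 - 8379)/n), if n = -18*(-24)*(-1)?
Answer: 4845614201/186288 ≈ 26011.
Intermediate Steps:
n = -432 (n = 432*(-1) = -432)
26021 + (7071/(-11643) + (12258 - 8379)/n) = 26021 + (7071/(-11643) + (12258 - 8379)/(-432)) = 26021 + (7071*(-1/11643) + 3879*(-1/432)) = 26021 + (-2357/3881 - 431/48) = 26021 - 1785847/186288 = 4845614201/186288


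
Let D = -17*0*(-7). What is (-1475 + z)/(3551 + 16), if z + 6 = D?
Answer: -1481/3567 ≈ -0.41519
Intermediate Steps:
D = 0 (D = 0*(-7) = 0)
z = -6 (z = -6 + 0 = -6)
(-1475 + z)/(3551 + 16) = (-1475 - 6)/(3551 + 16) = -1481/3567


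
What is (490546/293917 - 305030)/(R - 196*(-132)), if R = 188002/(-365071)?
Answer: -16364857365354722/1388012585220235 ≈ -11.790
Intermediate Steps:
R = -188002/365071 (R = 188002*(-1/365071) = -188002/365071 ≈ -0.51497)
(490546/293917 - 305030)/(R - 196*(-132)) = (490546/293917 - 305030)/(-188002/365071 - 196*(-132)) = (490546*(1/293917) - 305030)/(-188002/365071 + 25872) = (490546/293917 - 305030)/(9444928910/365071) = -89653011964/293917*365071/9444928910 = -16364857365354722/1388012585220235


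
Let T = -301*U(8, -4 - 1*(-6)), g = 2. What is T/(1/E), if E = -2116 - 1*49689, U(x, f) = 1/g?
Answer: 15593305/2 ≈ 7.7967e+6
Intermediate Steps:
U(x, f) = ½ (U(x, f) = 1/2 = ½)
T = -301/2 (T = -301*½ = -301/2 ≈ -150.50)
E = -51805 (E = -2116 - 49689 = -51805)
T/(1/E) = -301/(2*(1/(-51805))) = -301/(2*(-1/51805)) = -301/2*(-51805) = 15593305/2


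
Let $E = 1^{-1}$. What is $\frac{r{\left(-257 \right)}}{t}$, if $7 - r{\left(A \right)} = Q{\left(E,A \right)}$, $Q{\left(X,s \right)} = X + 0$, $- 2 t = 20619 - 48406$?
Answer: $\frac{12}{27787} \approx 0.00043186$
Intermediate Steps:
$E = 1$
$t = \frac{27787}{2}$ ($t = - \frac{20619 - 48406}{2} = \left(- \frac{1}{2}\right) \left(-27787\right) = \frac{27787}{2} \approx 13894.0$)
$Q{\left(X,s \right)} = X$
$r{\left(A \right)} = 6$ ($r{\left(A \right)} = 7 - 1 = 6$)
$\frac{r{\left(-257 \right)}}{t} = \frac{6}{\frac{27787}{2}} = 6 \cdot \frac{2}{27787} = \frac{12}{27787}$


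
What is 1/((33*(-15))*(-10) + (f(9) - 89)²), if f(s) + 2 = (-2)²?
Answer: 1/12519 ≈ 7.9879e-5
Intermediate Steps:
f(s) = 2 (f(s) = -2 + (-2)² = -2 + 4 = 2)
1/((33*(-15))*(-10) + (f(9) - 89)²) = 1/((33*(-15))*(-10) + (2 - 89)²) = 1/(-495*(-10) + (-87)²) = 1/(4950 + 7569) = 1/12519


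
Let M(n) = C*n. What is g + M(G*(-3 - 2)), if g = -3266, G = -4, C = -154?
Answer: -6346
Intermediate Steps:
M(n) = -154*n
g + M(G*(-3 - 2)) = -3266 - (-616)*(-3 - 2) = -3266 - (-616)*(-5) = -3266 - 154*20 = -3266 - 3080 = -6346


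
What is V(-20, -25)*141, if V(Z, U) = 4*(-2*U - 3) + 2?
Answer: 26790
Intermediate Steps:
V(Z, U) = -10 - 8*U (V(Z, U) = 4*(-3 - 2*U) + 2 = (-12 - 8*U) + 2 = -10 - 8*U)
V(-20, -25)*141 = (-10 - 8*(-25))*141 = (-10 + 200)*141 = 190*141 = 26790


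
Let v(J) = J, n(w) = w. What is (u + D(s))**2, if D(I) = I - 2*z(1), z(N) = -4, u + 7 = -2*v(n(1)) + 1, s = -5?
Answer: 25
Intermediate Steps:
u = -8 (u = -7 + (-2*1 + 1) = -7 + (-2 + 1) = -7 - 1 = -8)
D(I) = 8 + I (D(I) = I - 2*(-4) = I + 8 = 8 + I)
(u + D(s))**2 = (-8 + (8 - 5))**2 = (-8 + 3)**2 = (-5)**2 = 25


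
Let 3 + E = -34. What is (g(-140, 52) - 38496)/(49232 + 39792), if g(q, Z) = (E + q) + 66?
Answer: -38607/89024 ≈ -0.43367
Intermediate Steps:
E = -37 (E = -3 - 34 = -37)
g(q, Z) = 29 + q (g(q, Z) = (-37 + q) + 66 = 29 + q)
(g(-140, 52) - 38496)/(49232 + 39792) = ((29 - 140) - 38496)/(49232 + 39792) = (-111 - 38496)/89024 = -38607*1/89024 = -38607/89024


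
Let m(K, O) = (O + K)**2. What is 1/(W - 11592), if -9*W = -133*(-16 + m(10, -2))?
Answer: -3/32648 ≈ -9.1889e-5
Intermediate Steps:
m(K, O) = (K + O)**2
W = 2128/3 (W = -(-133)*(-16 + (10 - 2)**2)/9 = -(-133)*(-16 + 8**2)/9 = -(-133)*(-16 + 64)/9 = -(-133)*48/9 = -1/9*(-6384) = 2128/3 ≈ 709.33)
1/(W - 11592) = 1/(2128/3 - 11592) = 1/(-32648/3) = -3/32648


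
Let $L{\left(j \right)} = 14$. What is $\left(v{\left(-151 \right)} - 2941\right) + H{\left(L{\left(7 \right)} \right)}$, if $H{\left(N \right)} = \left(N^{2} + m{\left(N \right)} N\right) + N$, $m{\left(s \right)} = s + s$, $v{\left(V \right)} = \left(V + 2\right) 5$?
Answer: $-3084$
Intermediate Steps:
$v{\left(V \right)} = 10 + 5 V$ ($v{\left(V \right)} = \left(2 + V\right) 5 = 10 + 5 V$)
$m{\left(s \right)} = 2 s$
$H{\left(N \right)} = N + 3 N^{2}$ ($H{\left(N \right)} = \left(N^{2} + 2 N N\right) + N = \left(N^{2} + 2 N^{2}\right) + N = 3 N^{2} + N = N + 3 N^{2}$)
$\left(v{\left(-151 \right)} - 2941\right) + H{\left(L{\left(7 \right)} \right)} = \left(\left(10 + 5 \left(-151\right)\right) - 2941\right) + 14 \left(1 + 3 \cdot 14\right) = \left(\left(10 - 755\right) - 2941\right) + 14 \left(1 + 42\right) = \left(-745 - 2941\right) + 14 \cdot 43 = -3686 + 602 = -3084$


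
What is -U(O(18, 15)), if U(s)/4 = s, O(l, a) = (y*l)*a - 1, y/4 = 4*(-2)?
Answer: 34564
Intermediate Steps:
y = -32 (y = 4*(4*(-2)) = 4*(-8) = -32)
O(l, a) = -1 - 32*a*l (O(l, a) = (-32*l)*a - 1 = -32*a*l - 1 = -1 - 32*a*l)
U(s) = 4*s
-U(O(18, 15)) = -4*(-1 - 32*15*18) = -4*(-1 - 8640) = -4*(-8641) = -1*(-34564) = 34564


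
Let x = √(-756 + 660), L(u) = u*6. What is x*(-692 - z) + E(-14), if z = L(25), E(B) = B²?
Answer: 196 - 3368*I*√6 ≈ 196.0 - 8249.9*I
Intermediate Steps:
L(u) = 6*u
z = 150 (z = 6*25 = 150)
x = 4*I*√6 (x = √(-96) = 4*I*√6 ≈ 9.798*I)
x*(-692 - z) + E(-14) = (4*I*√6)*(-692 - 1*150) + (-14)² = (4*I*√6)*(-692 - 150) + 196 = (4*I*√6)*(-842) + 196 = -3368*I*√6 + 196 = 196 - 3368*I*√6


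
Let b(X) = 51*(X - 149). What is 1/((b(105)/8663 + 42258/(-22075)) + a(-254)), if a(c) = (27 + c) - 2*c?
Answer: 191235725/53321621371 ≈ 0.0035865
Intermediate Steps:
b(X) = -7599 + 51*X (b(X) = 51*(-149 + X) = -7599 + 51*X)
a(c) = 27 - c
1/((b(105)/8663 + 42258/(-22075)) + a(-254)) = 1/(((-7599 + 51*105)/8663 + 42258/(-22075)) + (27 - 1*(-254))) = 1/(((-7599 + 5355)*(1/8663) + 42258*(-1/22075)) + (27 + 254)) = 1/((-2244*1/8663 - 42258/22075) + 281) = 1/((-2244/8663 - 42258/22075) + 281) = 1/(-415617354/191235725 + 281) = 1/(53321621371/191235725) = 191235725/53321621371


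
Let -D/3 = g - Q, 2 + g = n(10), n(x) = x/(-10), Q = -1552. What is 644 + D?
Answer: -4003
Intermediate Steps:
n(x) = -x/10 (n(x) = x*(-⅒) = -x/10)
g = -3 (g = -2 - ⅒*10 = -2 - 1 = -3)
D = -4647 (D = -3*(-3 - 1*(-1552)) = -3*(-3 + 1552) = -3*1549 = -4647)
644 + D = 644 - 4647 = -4003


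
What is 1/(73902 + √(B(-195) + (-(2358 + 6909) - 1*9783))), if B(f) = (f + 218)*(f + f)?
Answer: 12317/910255604 - I*√7005/2730766812 ≈ 1.3531e-5 - 3.0649e-8*I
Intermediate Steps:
B(f) = 2*f*(218 + f) (B(f) = (218 + f)*(2*f) = 2*f*(218 + f))
1/(73902 + √(B(-195) + (-(2358 + 6909) - 1*9783))) = 1/(73902 + √(2*(-195)*(218 - 195) + (-(2358 + 6909) - 1*9783))) = 1/(73902 + √(2*(-195)*23 + (-1*9267 - 9783))) = 1/(73902 + √(-8970 + (-9267 - 9783))) = 1/(73902 + √(-8970 - 19050)) = 1/(73902 + √(-28020)) = 1/(73902 + 2*I*√7005)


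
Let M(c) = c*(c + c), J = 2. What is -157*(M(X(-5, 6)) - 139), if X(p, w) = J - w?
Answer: 16799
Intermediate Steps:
X(p, w) = 2 - w
M(c) = 2*c**2 (M(c) = c*(2*c) = 2*c**2)
-157*(M(X(-5, 6)) - 139) = -157*(2*(2 - 1*6)**2 - 139) = -157*(2*(2 - 6)**2 - 139) = -157*(2*(-4)**2 - 139) = -157*(2*16 - 139) = -157*(32 - 139) = -157*(-107) = 16799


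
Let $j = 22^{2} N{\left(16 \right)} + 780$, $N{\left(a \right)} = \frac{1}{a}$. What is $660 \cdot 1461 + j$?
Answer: $\frac{3860281}{4} \approx 9.6507 \cdot 10^{5}$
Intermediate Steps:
$j = \frac{3241}{4}$ ($j = \frac{22^{2}}{16} + 780 = 484 \cdot \frac{1}{16} + 780 = \frac{121}{4} + 780 = \frac{3241}{4} \approx 810.25$)
$660 \cdot 1461 + j = 660 \cdot 1461 + \frac{3241}{4} = 964260 + \frac{3241}{4} = \frac{3860281}{4}$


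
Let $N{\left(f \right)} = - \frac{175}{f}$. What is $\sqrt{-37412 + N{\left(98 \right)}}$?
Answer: $\frac{i \sqrt{7333102}}{14} \approx 193.43 i$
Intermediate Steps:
$\sqrt{-37412 + N{\left(98 \right)}} = \sqrt{-37412 - \frac{175}{98}} = \sqrt{-37412 - \frac{25}{14}} = \sqrt{- \frac{523793}{14}} = \frac{i \sqrt{7333102}}{14}$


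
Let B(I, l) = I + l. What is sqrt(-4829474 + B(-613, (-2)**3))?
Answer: I*sqrt(4830095) ≈ 2197.7*I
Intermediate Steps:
sqrt(-4829474 + B(-613, (-2)**3)) = sqrt(-4829474 + (-613 + (-2)**3)) = sqrt(-4829474 + (-613 - 8)) = sqrt(-4829474 - 621) = sqrt(-4830095) = I*sqrt(4830095)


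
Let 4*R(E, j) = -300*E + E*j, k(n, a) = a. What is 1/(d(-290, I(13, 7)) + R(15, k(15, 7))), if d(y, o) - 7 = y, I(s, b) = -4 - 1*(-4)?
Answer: -4/5527 ≈ -0.00072372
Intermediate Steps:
I(s, b) = 0 (I(s, b) = -4 + 4 = 0)
R(E, j) = -75*E + E*j/4 (R(E, j) = (-300*E + E*j)/4 = -75*E + E*j/4)
d(y, o) = 7 + y
1/(d(-290, I(13, 7)) + R(15, k(15, 7))) = 1/((7 - 290) + (¼)*15*(-300 + 7)) = 1/(-283 + (¼)*15*(-293)) = 1/(-283 - 4395/4) = 1/(-5527/4) = -4/5527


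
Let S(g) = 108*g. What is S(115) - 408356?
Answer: -395936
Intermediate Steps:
S(115) - 408356 = 108*115 - 408356 = 12420 - 408356 = -395936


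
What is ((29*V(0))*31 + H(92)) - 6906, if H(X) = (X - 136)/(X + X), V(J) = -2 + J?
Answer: -400395/46 ≈ -8704.2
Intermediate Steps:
H(X) = (-136 + X)/(2*X) (H(X) = (-136 + X)/((2*X)) = (-136 + X)*(1/(2*X)) = (-136 + X)/(2*X))
((29*V(0))*31 + H(92)) - 6906 = ((29*(-2 + 0))*31 + (½)*(-136 + 92)/92) - 6906 = ((29*(-2))*31 + (½)*(1/92)*(-44)) - 6906 = (-58*31 - 11/46) - 6906 = (-1798 - 11/46) - 6906 = -82719/46 - 6906 = -400395/46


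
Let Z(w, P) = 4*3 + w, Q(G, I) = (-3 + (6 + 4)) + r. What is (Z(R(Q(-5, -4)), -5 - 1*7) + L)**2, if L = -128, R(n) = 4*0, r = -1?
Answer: 13456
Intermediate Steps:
Q(G, I) = 6 (Q(G, I) = (-3 + (6 + 4)) - 1 = (-3 + 10) - 1 = 7 - 1 = 6)
R(n) = 0
Z(w, P) = 12 + w
(Z(R(Q(-5, -4)), -5 - 1*7) + L)**2 = ((12 + 0) - 128)**2 = (12 - 128)**2 = (-116)**2 = 13456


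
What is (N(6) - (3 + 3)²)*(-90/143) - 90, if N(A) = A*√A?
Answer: -9630/143 - 540*√6/143 ≈ -76.593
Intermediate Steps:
N(A) = A^(3/2)
(N(6) - (3 + 3)²)*(-90/143) - 90 = (6^(3/2) - (3 + 3)²)*(-90/143) - 90 = (6*√6 - 1*6²)*(-90*1/143) - 90 = (6*√6 - 1*36)*(-90/143) - 90 = (6*√6 - 36)*(-90/143) - 90 = (-36 + 6*√6)*(-90/143) - 90 = (3240/143 - 540*√6/143) - 90 = -9630/143 - 540*√6/143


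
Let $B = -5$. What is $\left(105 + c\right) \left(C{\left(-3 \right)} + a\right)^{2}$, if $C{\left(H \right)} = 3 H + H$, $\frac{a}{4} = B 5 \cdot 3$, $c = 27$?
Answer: $12849408$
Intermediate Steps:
$a = -300$ ($a = 4 \left(-5\right) 5 \cdot 3 = 4 \left(\left(-25\right) 3\right) = 4 \left(-75\right) = -300$)
$C{\left(H \right)} = 4 H$
$\left(105 + c\right) \left(C{\left(-3 \right)} + a\right)^{2} = \left(105 + 27\right) \left(4 \left(-3\right) - 300\right)^{2} = 132 \left(-12 - 300\right)^{2} = 132 \left(-312\right)^{2} = 132 \cdot 97344 = 12849408$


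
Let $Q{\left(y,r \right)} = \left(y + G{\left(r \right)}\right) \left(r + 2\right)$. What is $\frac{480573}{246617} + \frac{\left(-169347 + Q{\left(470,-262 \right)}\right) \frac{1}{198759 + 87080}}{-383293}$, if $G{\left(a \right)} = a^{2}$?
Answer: $\frac{52656093469841850}{27019380179631259} \approx 1.9488$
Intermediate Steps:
$Q{\left(y,r \right)} = \left(2 + r\right) \left(y + r^{2}\right)$ ($Q{\left(y,r \right)} = \left(y + r^{2}\right) \left(r + 2\right) = \left(y + r^{2}\right) \left(2 + r\right) = \left(2 + r\right) \left(y + r^{2}\right)$)
$\frac{480573}{246617} + \frac{\left(-169347 + Q{\left(470,-262 \right)}\right) \frac{1}{198759 + 87080}}{-383293} = \frac{480573}{246617} + \frac{\left(-169347 + \left(\left(-262\right)^{3} + 2 \cdot 470 + 2 \left(-262\right)^{2} - 123140\right)\right) \frac{1}{198759 + 87080}}{-383293} = 480573 \cdot \frac{1}{246617} + \frac{-169347 + \left(-17984728 + 940 + 2 \cdot 68644 - 123140\right)}{285839} \left(- \frac{1}{383293}\right) = \frac{480573}{246617} + \left(-169347 + \left(-17984728 + 940 + 137288 - 123140\right)\right) \frac{1}{285839} \left(- \frac{1}{383293}\right) = \frac{480573}{246617} + \left(-169347 - 17969640\right) \frac{1}{285839} \left(- \frac{1}{383293}\right) = \frac{480573}{246617} + \left(-18138987\right) \frac{1}{285839} \left(- \frac{1}{383293}\right) = \frac{480573}{246617} - - \frac{18138987}{109560087827} = \frac{480573}{246617} + \frac{18138987}{109560087827} = \frac{52656093469841850}{27019380179631259}$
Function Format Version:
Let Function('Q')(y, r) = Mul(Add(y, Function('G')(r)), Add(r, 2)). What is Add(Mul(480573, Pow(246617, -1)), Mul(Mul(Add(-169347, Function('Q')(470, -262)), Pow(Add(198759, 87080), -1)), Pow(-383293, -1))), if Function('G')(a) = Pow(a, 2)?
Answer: Rational(52656093469841850, 27019380179631259) ≈ 1.9488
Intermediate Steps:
Function('Q')(y, r) = Mul(Add(2, r), Add(y, Pow(r, 2))) (Function('Q')(y, r) = Mul(Add(y, Pow(r, 2)), Add(r, 2)) = Mul(Add(y, Pow(r, 2)), Add(2, r)) = Mul(Add(2, r), Add(y, Pow(r, 2))))
Add(Mul(480573, Pow(246617, -1)), Mul(Mul(Add(-169347, Function('Q')(470, -262)), Pow(Add(198759, 87080), -1)), Pow(-383293, -1))) = Add(Mul(480573, Pow(246617, -1)), Mul(Mul(Add(-169347, Add(Pow(-262, 3), Mul(2, 470), Mul(2, Pow(-262, 2)), Mul(-262, 470))), Pow(Add(198759, 87080), -1)), Pow(-383293, -1))) = Add(Mul(480573, Rational(1, 246617)), Mul(Mul(Add(-169347, Add(-17984728, 940, Mul(2, 68644), -123140)), Pow(285839, -1)), Rational(-1, 383293))) = Add(Rational(480573, 246617), Mul(Mul(Add(-169347, Add(-17984728, 940, 137288, -123140)), Rational(1, 285839)), Rational(-1, 383293))) = Add(Rational(480573, 246617), Mul(Mul(Add(-169347, -17969640), Rational(1, 285839)), Rational(-1, 383293))) = Add(Rational(480573, 246617), Mul(Mul(-18138987, Rational(1, 285839)), Rational(-1, 383293))) = Add(Rational(480573, 246617), Mul(Rational(-18138987, 285839), Rational(-1, 383293))) = Add(Rational(480573, 246617), Rational(18138987, 109560087827)) = Rational(52656093469841850, 27019380179631259)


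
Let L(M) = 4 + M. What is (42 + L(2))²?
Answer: 2304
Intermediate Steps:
(42 + L(2))² = (42 + (4 + 2))² = (42 + 6)² = 48² = 2304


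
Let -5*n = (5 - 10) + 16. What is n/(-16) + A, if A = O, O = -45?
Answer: -3589/80 ≈ -44.862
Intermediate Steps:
A = -45
n = -11/5 (n = -((5 - 10) + 16)/5 = -(-5 + 16)/5 = -⅕*11 = -11/5 ≈ -2.2000)
n/(-16) + A = -11/5/(-16) - 45 = -1/16*(-11/5) - 45 = 11/80 - 45 = -3589/80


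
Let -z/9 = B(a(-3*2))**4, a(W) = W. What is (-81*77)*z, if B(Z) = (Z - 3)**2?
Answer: 2416341589893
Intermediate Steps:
B(Z) = (-3 + Z)**2
z = -387420489 (z = -9*(-3 - 3*2)**8 = -9*(-3 - 6)**8 = -9*((-9)**2)**4 = -9*81**4 = -9*43046721 = -387420489)
(-81*77)*z = -81*77*(-387420489) = -6237*(-387420489) = 2416341589893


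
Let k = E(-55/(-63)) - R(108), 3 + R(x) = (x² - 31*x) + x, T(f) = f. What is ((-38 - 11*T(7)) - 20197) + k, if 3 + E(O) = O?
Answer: -1810313/63 ≈ -28735.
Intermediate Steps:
E(O) = -3 + O
R(x) = -3 + x² - 30*x (R(x) = -3 + ((x² - 31*x) + x) = -3 + (x² - 30*x) = -3 + x² - 30*x)
k = -530657/63 (k = (-3 - 55/(-63)) - (-3 + 108² - 30*108) = (-3 - 55*(-1/63)) - (-3 + 11664 - 3240) = (-3 + 55/63) - 1*8421 = -134/63 - 8421 = -530657/63 ≈ -8423.1)
((-38 - 11*T(7)) - 20197) + k = ((-38 - 11*7) - 20197) - 530657/63 = ((-38 - 77) - 20197) - 530657/63 = (-115 - 20197) - 530657/63 = -20312 - 530657/63 = -1810313/63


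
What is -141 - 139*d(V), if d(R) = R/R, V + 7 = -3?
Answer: -280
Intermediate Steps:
V = -10 (V = -7 - 3 = -10)
d(R) = 1
-141 - 139*d(V) = -141 - 139*1 = -141 - 139 = -280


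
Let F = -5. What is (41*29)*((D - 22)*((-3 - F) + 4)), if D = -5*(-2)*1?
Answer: -85608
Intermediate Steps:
D = 10 (D = 10*1 = 10)
(41*29)*((D - 22)*((-3 - F) + 4)) = (41*29)*((10 - 22)*((-3 - 1*(-5)) + 4)) = 1189*(-12*((-3 + 5) + 4)) = 1189*(-12*(2 + 4)) = 1189*(-12*6) = 1189*(-72) = -85608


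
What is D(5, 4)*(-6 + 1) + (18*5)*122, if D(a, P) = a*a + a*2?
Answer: 10805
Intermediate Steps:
D(a, P) = a² + 2*a
D(5, 4)*(-6 + 1) + (18*5)*122 = (5*(2 + 5))*(-6 + 1) + (18*5)*122 = (5*7)*(-5) + 90*122 = 35*(-5) + 10980 = -175 + 10980 = 10805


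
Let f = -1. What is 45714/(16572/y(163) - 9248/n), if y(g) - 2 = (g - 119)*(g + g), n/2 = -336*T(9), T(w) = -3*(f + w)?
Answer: 18362765232/233683 ≈ 78580.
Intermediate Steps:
T(w) = 3 - 3*w (T(w) = -3*(-1 + w) = 3 - 3*w)
n = 16128 (n = 2*(-336*(3 - 3*9)) = 2*(-336*(3 - 27)) = 2*(-336*(-24)) = 2*8064 = 16128)
y(g) = 2 + 2*g*(-119 + g) (y(g) = 2 + (g - 119)*(g + g) = 2 + (-119 + g)*(2*g) = 2 + 2*g*(-119 + g))
45714/(16572/y(163) - 9248/n) = 45714/(16572/(2 - 238*163 + 2*163**2) - 9248/16128) = 45714/(16572/(2 - 38794 + 2*26569) - 9248*1/16128) = 45714/(16572/(2 - 38794 + 53138) - 289/504) = 45714/(16572/14346 - 289/504) = 45714/(16572*(1/14346) - 289/504) = 45714/(2762/2391 - 289/504) = 45714/(233683/401688) = 45714*(401688/233683) = 18362765232/233683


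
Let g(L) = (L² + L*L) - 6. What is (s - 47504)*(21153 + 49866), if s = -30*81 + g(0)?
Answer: -3546688860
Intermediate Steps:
g(L) = -6 + 2*L² (g(L) = (L² + L²) - 6 = 2*L² - 6 = -6 + 2*L²)
s = -2436 (s = -30*81 + (-6 + 2*0²) = -2430 + (-6 + 2*0) = -2430 + (-6 + 0) = -2430 - 6 = -2436)
(s - 47504)*(21153 + 49866) = (-2436 - 47504)*(21153 + 49866) = -49940*71019 = -3546688860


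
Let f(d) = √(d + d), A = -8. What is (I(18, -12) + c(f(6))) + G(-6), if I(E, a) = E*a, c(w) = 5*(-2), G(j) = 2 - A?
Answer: -216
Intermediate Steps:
G(j) = 10 (G(j) = 2 - 1*(-8) = 2 + 8 = 10)
f(d) = √2*√d (f(d) = √(2*d) = √2*√d)
c(w) = -10
(I(18, -12) + c(f(6))) + G(-6) = (18*(-12) - 10) + 10 = (-216 - 10) + 10 = -226 + 10 = -216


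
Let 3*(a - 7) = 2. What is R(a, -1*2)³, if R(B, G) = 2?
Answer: 8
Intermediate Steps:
a = 23/3 (a = 7 + (⅓)*2 = 7 + ⅔ = 23/3 ≈ 7.6667)
R(a, -1*2)³ = 2³ = 8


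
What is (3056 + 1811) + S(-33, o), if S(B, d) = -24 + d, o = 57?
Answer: 4900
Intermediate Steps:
(3056 + 1811) + S(-33, o) = (3056 + 1811) + (-24 + 57) = 4867 + 33 = 4900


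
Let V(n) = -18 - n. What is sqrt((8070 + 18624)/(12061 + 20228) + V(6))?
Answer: I*sqrt(2684442882)/10763 ≈ 4.8139*I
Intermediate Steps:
sqrt((8070 + 18624)/(12061 + 20228) + V(6)) = sqrt((8070 + 18624)/(12061 + 20228) + (-18 - 1*6)) = sqrt(26694/32289 + (-18 - 6)) = sqrt(26694*(1/32289) - 24) = sqrt(8898/10763 - 24) = sqrt(-249414/10763) = I*sqrt(2684442882)/10763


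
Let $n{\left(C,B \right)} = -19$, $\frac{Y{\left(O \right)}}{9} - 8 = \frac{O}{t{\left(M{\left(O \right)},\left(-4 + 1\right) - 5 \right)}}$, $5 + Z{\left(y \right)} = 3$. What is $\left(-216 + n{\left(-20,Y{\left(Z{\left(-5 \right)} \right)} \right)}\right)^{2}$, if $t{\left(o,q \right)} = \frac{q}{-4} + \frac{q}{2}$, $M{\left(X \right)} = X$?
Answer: $55225$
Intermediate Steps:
$t{\left(o,q \right)} = \frac{q}{4}$ ($t{\left(o,q \right)} = q \left(- \frac{1}{4}\right) + q \frac{1}{2} = - \frac{q}{4} + \frac{q}{2} = \frac{q}{4}$)
$Z{\left(y \right)} = -2$ ($Z{\left(y \right)} = -5 + 3 = -2$)
$Y{\left(O \right)} = 72 - \frac{9 O}{2}$ ($Y{\left(O \right)} = 72 + 9 \frac{O}{\frac{1}{4} \left(\left(-4 + 1\right) - 5\right)} = 72 + 9 \frac{O}{\frac{1}{4} \left(-3 - 5\right)} = 72 + 9 \frac{O}{\frac{1}{4} \left(-8\right)} = 72 + 9 \frac{O}{-2} = 72 + 9 O \left(- \frac{1}{2}\right) = 72 + 9 \left(- \frac{O}{2}\right) = 72 - \frac{9 O}{2}$)
$\left(-216 + n{\left(-20,Y{\left(Z{\left(-5 \right)} \right)} \right)}\right)^{2} = \left(-216 - 19\right)^{2} = \left(-235\right)^{2} = 55225$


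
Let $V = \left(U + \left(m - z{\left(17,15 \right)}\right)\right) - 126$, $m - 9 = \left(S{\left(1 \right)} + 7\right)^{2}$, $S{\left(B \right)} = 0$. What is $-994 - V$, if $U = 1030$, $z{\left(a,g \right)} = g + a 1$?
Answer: $-1924$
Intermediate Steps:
$z{\left(a,g \right)} = a + g$ ($z{\left(a,g \right)} = g + a = a + g$)
$m = 58$ ($m = 9 + \left(0 + 7\right)^{2} = 9 + 7^{2} = 9 + 49 = 58$)
$V = 930$ ($V = \left(1030 + \left(58 - \left(17 + 15\right)\right)\right) - 126 = \left(1030 + \left(58 - 32\right)\right) - 126 = \left(1030 + 26\right) - 126 = 1056 - 126 = 930$)
$-994 - V = -994 - 930 = -1924$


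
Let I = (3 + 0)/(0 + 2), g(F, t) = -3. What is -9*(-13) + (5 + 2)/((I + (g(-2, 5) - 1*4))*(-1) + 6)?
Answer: 2705/23 ≈ 117.61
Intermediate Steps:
I = 3/2 ≈ 1.5000
-9*(-13) + (5 + 2)/((I + (g(-2, 5) - 1*4))*(-1) + 6) = -9*(-13) + (5 + 2)/((3/2 + (-3 - 1*4))*(-1) + 6) = 117 + 7/((3/2 + (-3 - 4))*(-1) + 6) = 117 + 7/((3/2 - 7)*(-1) + 6) = 117 + 7/(-11/2*(-1) + 6) = 117 + 7/(11/2 + 6) = 117 + 7/(23/2) = 117 + 7*(2/23) = 117 + 14/23 = 2705/23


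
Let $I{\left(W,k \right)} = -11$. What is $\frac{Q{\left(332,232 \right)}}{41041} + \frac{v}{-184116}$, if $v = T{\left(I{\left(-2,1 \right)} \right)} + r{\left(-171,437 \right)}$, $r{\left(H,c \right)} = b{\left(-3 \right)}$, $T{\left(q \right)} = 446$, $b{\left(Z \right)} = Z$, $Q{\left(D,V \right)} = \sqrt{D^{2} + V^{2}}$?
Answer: $- \frac{443}{184116} + \frac{4 \sqrt{10253}}{41041} \approx 0.0074628$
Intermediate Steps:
$r{\left(H,c \right)} = -3$
$v = 443$ ($v = 446 - 3 = 443$)
$\frac{Q{\left(332,232 \right)}}{41041} + \frac{v}{-184116} = \frac{\sqrt{332^{2} + 232^{2}}}{41041} + \frac{443}{-184116} = \sqrt{110224 + 53824} \cdot \frac{1}{41041} + 443 \left(- \frac{1}{184116}\right) = \sqrt{164048} \cdot \frac{1}{41041} - \frac{443}{184116} = 4 \sqrt{10253} \cdot \frac{1}{41041} - \frac{443}{184116} = \frac{4 \sqrt{10253}}{41041} - \frac{443}{184116} = - \frac{443}{184116} + \frac{4 \sqrt{10253}}{41041}$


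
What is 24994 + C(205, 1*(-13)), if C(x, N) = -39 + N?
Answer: 24942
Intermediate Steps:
24994 + C(205, 1*(-13)) = 24994 + (-39 + 1*(-13)) = 24994 + (-39 - 13) = 24994 - 52 = 24942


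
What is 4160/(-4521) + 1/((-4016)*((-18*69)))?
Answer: -6916514333/7516723104 ≈ -0.92015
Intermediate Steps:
4160/(-4521) + 1/((-4016)*((-18*69))) = 4160*(-1/4521) - 1/4016/(-1242) = -4160/4521 - 1/4016*(-1/1242) = -4160/4521 + 1/4987872 = -6916514333/7516723104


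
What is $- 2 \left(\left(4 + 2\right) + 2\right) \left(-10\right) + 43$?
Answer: $203$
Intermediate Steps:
$- 2 \left(\left(4 + 2\right) + 2\right) \left(-10\right) + 43 = - 2 \left(6 + 2\right) \left(-10\right) + 43 = - 2 \cdot 8 \left(-10\right) + 43 = \left(-2\right) \left(-80\right) + 43 = 160 + 43 = 203$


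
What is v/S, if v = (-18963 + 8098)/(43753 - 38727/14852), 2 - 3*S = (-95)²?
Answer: 484100940/5862972420067 ≈ 8.2569e-5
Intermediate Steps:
S = -9023/3 (S = ⅔ - ⅓*(-95)² = ⅔ - ⅓*9025 = ⅔ - 9025/3 = -9023/3 ≈ -3007.7)
v = -161366980/649780829 (v = -10865/(43753 - 38727*1/14852) = -10865/(43753 - 38727/14852) = -10865/649780829/14852 = -10865*14852/649780829 = -161366980/649780829 ≈ -0.24834)
v/S = -161366980/(649780829*(-9023/3)) = -161366980/649780829*(-3/9023) = 484100940/5862972420067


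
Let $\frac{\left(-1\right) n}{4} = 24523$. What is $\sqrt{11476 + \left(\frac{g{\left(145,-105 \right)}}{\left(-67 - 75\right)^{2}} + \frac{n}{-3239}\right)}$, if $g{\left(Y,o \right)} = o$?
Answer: $\frac{\sqrt{2434072457344071}}{459938} \approx 107.27$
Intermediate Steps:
$n = -98092$ ($n = \left(-4\right) 24523 = -98092$)
$\sqrt{11476 + \left(\frac{g{\left(145,-105 \right)}}{\left(-67 - 75\right)^{2}} + \frac{n}{-3239}\right)} = \sqrt{11476 - \left(- \frac{98092}{3239} + \frac{105}{\left(-67 - 75\right)^{2}}\right)} = \sqrt{11476 - \left(- \frac{98092}{3239} + \frac{105}{\left(-142\right)^{2}}\right)} = \sqrt{11476 + \left(- \frac{105}{20164} + \frac{98092}{3239}\right)} = \sqrt{11476 + \frac{1977586993}{65311196}} = \sqrt{\frac{751488872289}{65311196}} = \frac{\sqrt{2434072457344071}}{459938}$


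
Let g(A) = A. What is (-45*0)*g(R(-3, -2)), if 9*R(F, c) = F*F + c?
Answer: 0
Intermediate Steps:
R(F, c) = c/9 + F²/9 (R(F, c) = (F*F + c)/9 = (F² + c)/9 = (c + F²)/9 = c/9 + F²/9)
(-45*0)*g(R(-3, -2)) = (-45*0)*((⅑)*(-2) + (⅑)*(-3)²) = 0*(-2/9 + (⅑)*9) = 0*(-2/9 + 1) = 0*(7/9) = 0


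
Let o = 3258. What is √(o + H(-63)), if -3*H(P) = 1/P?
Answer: √12931023/63 ≈ 57.079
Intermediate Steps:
H(P) = -1/(3*P)
√(o + H(-63)) = √(3258 - ⅓/(-63)) = √(3258 - ⅓*(-1/63)) = √(3258 + 1/189) = √(615763/189) = √12931023/63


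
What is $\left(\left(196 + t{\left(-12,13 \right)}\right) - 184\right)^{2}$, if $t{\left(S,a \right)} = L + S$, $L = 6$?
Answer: $36$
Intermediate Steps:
$t{\left(S,a \right)} = 6 + S$
$\left(\left(196 + t{\left(-12,13 \right)}\right) - 184\right)^{2} = \left(\left(196 + \left(6 - 12\right)\right) - 184\right)^{2} = \left(\left(196 - 6\right) - 184\right)^{2} = \left(190 - 184\right)^{2} = 6^{2} = 36$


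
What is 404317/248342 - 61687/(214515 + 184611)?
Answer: 36513488497/24779937273 ≈ 1.4735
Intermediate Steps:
404317/248342 - 61687/(214515 + 184611) = 404317*(1/248342) - 61687/399126 = 404317/248342 - 61687*1/399126 = 404317/248342 - 61687/399126 = 36513488497/24779937273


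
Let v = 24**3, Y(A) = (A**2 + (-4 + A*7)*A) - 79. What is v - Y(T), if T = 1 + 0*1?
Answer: 13899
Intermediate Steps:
T = 1 (T = 1 + 0 = 1)
Y(A) = -79 + A**2 + A*(-4 + 7*A) (Y(A) = (A**2 + (-4 + 7*A)*A) - 79 = (A**2 + A*(-4 + 7*A)) - 79 = -79 + A**2 + A*(-4 + 7*A))
v = 13824
v - Y(T) = 13824 - (-79 - 4*1 + 8*1**2) = 13824 - (-79 - 4 + 8*1) = 13824 - (-79 - 4 + 8) = 13824 - 1*(-75) = 13824 + 75 = 13899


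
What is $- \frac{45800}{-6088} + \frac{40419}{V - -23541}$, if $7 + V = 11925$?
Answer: $\frac{233761634}{26984299} \approx 8.6629$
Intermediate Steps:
$V = 11918$ ($V = -7 + 11925 = 11918$)
$- \frac{45800}{-6088} + \frac{40419}{V - -23541} = - \frac{45800}{-6088} + \frac{40419}{11918 - -23541} = \left(-45800\right) \left(- \frac{1}{6088}\right) + \frac{40419}{11918 + 23541} = \frac{5725}{761} + \frac{40419}{35459} = \frac{233761634}{26984299}$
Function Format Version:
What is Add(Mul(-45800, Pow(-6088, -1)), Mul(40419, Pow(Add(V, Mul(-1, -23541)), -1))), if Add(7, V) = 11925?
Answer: Rational(233761634, 26984299) ≈ 8.6629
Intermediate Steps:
V = 11918 (V = Add(-7, 11925) = 11918)
Add(Mul(-45800, Pow(-6088, -1)), Mul(40419, Pow(Add(V, Mul(-1, -23541)), -1))) = Add(Mul(-45800, Pow(-6088, -1)), Mul(40419, Pow(Add(11918, Mul(-1, -23541)), -1))) = Add(Mul(-45800, Rational(-1, 6088)), Mul(40419, Pow(Add(11918, 23541), -1))) = Add(Rational(5725, 761), Mul(40419, Pow(35459, -1))) = Add(Rational(5725, 761), Mul(40419, Rational(1, 35459))) = Add(Rational(5725, 761), Rational(40419, 35459)) = Rational(233761634, 26984299)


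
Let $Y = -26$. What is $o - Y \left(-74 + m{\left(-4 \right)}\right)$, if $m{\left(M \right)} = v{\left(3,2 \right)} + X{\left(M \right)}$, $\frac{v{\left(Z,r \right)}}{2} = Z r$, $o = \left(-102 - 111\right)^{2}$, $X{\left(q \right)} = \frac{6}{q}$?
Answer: $43718$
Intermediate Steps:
$o = 45369$ ($o = \left(-213\right)^{2} = 45369$)
$v{\left(Z,r \right)} = 2 Z r$
$m{\left(M \right)} = 12 + \frac{6}{M}$ ($m{\left(M \right)} = 2 \cdot 3 \cdot 2 + \frac{6}{M} = 12 + \frac{6}{M}$)
$o - Y \left(-74 + m{\left(-4 \right)}\right) = 45369 - - 26 \left(-74 + \left(12 + \frac{6}{-4}\right)\right) = 45369 - - 26 \left(-74 + \left(12 + 6 \left(- \frac{1}{4}\right)\right)\right) = 45369 - - 26 \left(-74 + \left(12 - \frac{3}{2}\right)\right) = 45369 - - 26 \left(-74 + \frac{21}{2}\right) = 45369 - \left(-26\right) \left(- \frac{127}{2}\right) = 45369 - 1651 = 43718$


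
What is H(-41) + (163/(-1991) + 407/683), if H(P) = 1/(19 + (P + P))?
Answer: 42677651/85670739 ≈ 0.49816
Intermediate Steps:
H(P) = 1/(19 + 2*P)
H(-41) + (163/(-1991) + 407/683) = 1/(19 + 2*(-41)) + (163/(-1991) + 407/683) = 1/(19 - 82) + (163*(-1/1991) + 407*(1/683)) = 1/(-63) + (-163/1991 + 407/683) = -1/63 + 699008/1359853 = 42677651/85670739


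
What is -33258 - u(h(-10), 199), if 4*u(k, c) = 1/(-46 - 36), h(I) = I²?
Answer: -10908623/328 ≈ -33258.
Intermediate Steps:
u(k, c) = -1/328 (u(k, c) = 1/(4*(-46 - 36)) = (¼)/(-82) = (¼)*(-1/82) = -1/328)
-33258 - u(h(-10), 199) = -33258 - 1*(-1/328) = -33258 + 1/328 = -10908623/328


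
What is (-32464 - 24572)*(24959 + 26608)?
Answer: -2941175412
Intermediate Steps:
(-32464 - 24572)*(24959 + 26608) = -57036*51567 = -2941175412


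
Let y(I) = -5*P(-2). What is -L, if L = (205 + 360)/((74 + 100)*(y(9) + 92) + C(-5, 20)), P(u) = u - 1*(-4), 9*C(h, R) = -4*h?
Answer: -5085/128432 ≈ -0.039593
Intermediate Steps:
C(h, R) = -4*h/9 (C(h, R) = (-4*h)/9 = -4*h/9)
P(u) = 4 + u (P(u) = u + 4 = 4 + u)
y(I) = -10 (y(I) = -5*(4 - 2) = -5*2 = -10)
L = 5085/128432 (L = (205 + 360)/((74 + 100)*(-10 + 92) - 4/9*(-5)) = 565/(174*82 + 20/9) = 565/(14268 + 20/9) = 565/(128432/9) = 565*(9/128432) = 5085/128432 ≈ 0.039593)
-L = -1*5085/128432 = -5085/128432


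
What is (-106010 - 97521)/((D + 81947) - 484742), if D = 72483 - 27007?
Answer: 203531/357319 ≈ 0.56961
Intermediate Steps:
D = 45476
(-106010 - 97521)/((D + 81947) - 484742) = (-106010 - 97521)/((45476 + 81947) - 484742) = -203531/(127423 - 484742) = -203531/(-357319) = -203531*(-1/357319) = 203531/357319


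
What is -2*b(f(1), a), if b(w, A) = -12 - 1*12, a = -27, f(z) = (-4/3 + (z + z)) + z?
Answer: 48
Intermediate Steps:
f(z) = -4/3 + 3*z (f(z) = (-4*1/3 + 2*z) + z = (-4/3 + 2*z) + z = -4/3 + 3*z)
b(w, A) = -24 (b(w, A) = -12 - 12 = -24)
-2*b(f(1), a) = -2*(-24) = 48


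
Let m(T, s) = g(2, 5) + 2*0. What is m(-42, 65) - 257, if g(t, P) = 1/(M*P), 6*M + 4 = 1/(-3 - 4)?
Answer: -37307/145 ≈ -257.29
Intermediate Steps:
M = -29/42 (M = -⅔ + 1/(6*(-3 - 4)) = -⅔ + (⅙)/(-7) = -⅔ + (⅙)*(-⅐) = -⅔ - 1/42 = -29/42 ≈ -0.69048)
g(t, P) = -42/(29*P) (g(t, P) = 1/((-29/42)*P) = -42/(29*P))
m(T, s) = -42/145 (m(T, s) = -42/29/5 + 2*0 = -42/29*⅕ + 0 = -42/145 + 0 = -42/145)
m(-42, 65) - 257 = -42/145 - 257 = -37307/145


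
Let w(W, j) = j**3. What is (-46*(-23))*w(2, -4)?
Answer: -67712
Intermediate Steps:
(-46*(-23))*w(2, -4) = -46*(-23)*(-4)**3 = 1058*(-64) = -67712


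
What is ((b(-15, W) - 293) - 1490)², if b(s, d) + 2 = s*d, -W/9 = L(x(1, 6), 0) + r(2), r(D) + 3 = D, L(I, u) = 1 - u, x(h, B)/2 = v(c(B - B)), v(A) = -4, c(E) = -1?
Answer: 3186225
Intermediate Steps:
x(h, B) = -8 (x(h, B) = 2*(-4) = -8)
r(D) = -3 + D
W = 0 (W = -9*((1 - 1*0) + (-3 + 2)) = -9*((1 + 0) - 1) = -9*(1 - 1) = -9*0 = 0)
b(s, d) = -2 + d*s (b(s, d) = -2 + s*d = -2 + d*s)
((b(-15, W) - 293) - 1490)² = (((-2 + 0*(-15)) - 293) - 1490)² = (((-2 + 0) - 293) - 1490)² = ((-2 - 293) - 1490)² = (-295 - 1490)² = (-1785)² = 3186225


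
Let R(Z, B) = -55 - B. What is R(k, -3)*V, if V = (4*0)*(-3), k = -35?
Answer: 0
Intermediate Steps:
V = 0 (V = 0*(-3) = 0)
R(k, -3)*V = (-55 - 1*(-3))*0 = (-55 + 3)*0 = -52*0 = 0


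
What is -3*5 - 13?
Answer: -28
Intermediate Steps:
-3*5 - 13 = -15 - 13 = -28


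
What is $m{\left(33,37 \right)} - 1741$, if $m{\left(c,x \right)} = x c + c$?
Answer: $-487$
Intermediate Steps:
$m{\left(c,x \right)} = c + c x$ ($m{\left(c,x \right)} = c x + c = c + c x$)
$m{\left(33,37 \right)} - 1741 = 33 \left(1 + 37\right) - 1741 = 33 \cdot 38 - 1741 = 1254 - 1741 = -487$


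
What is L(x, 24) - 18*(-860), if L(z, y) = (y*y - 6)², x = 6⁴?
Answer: 340380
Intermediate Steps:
x = 1296
L(z, y) = (-6 + y²)² (L(z, y) = (y² - 6)² = (-6 + y²)²)
L(x, 24) - 18*(-860) = (-6 + 24²)² - 18*(-860) = (-6 + 576)² + 15480 = 570² + 15480 = 324900 + 15480 = 340380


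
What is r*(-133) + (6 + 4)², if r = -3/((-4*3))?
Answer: 267/4 ≈ 66.750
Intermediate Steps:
r = ¼ (r = -3/(-12) = -3*(-1/12) = ¼ ≈ 0.25000)
r*(-133) + (6 + 4)² = (¼)*(-133) + (6 + 4)² = -133/4 + 10² = -133/4 + 100 = 267/4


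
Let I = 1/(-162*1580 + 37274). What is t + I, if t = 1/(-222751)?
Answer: -441437/48712525186 ≈ -9.0621e-6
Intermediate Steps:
t = -1/222751 ≈ -4.4893e-6
I = -1/218686 (I = 1/(-255960 + 37274) = 1/(-218686) = -1/218686 ≈ -4.5728e-6)
t + I = -1/222751 - 1/218686 = -441437/48712525186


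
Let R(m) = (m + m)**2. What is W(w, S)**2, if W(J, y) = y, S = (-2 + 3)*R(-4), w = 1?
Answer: 4096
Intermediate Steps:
R(m) = 4*m**2 (R(m) = (2*m)**2 = 4*m**2)
S = 64 (S = (-2 + 3)*(4*(-4)**2) = 1*(4*16) = 1*64 = 64)
W(w, S)**2 = 64**2 = 4096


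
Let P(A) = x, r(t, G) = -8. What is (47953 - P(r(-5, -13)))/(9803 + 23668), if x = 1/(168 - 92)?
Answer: 1214809/847932 ≈ 1.4327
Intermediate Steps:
x = 1/76 ≈ 0.013158
P(A) = 1/76
(47953 - P(r(-5, -13)))/(9803 + 23668) = (47953 - 1*1/76)/(9803 + 23668) = (47953 - 1/76)/33471 = (3644427/76)*(1/33471) = 1214809/847932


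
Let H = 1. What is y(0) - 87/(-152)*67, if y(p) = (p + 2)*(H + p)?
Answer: 6133/152 ≈ 40.349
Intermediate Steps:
y(p) = (1 + p)*(2 + p) (y(p) = (p + 2)*(1 + p) = (2 + p)*(1 + p) = (1 + p)*(2 + p))
y(0) - 87/(-152)*67 = (2 + 0**2 + 3*0) - 87/(-152)*67 = (2 + 0 + 0) - 87*(-1/152)*67 = 2 + (87/152)*67 = 2 + 5829/152 = 6133/152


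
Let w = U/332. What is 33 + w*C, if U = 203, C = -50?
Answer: 403/166 ≈ 2.4277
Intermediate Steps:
w = 203/332 ≈ 0.61145
33 + w*C = 33 + (203/332)*(-50) = 33 - 5075/166 = 403/166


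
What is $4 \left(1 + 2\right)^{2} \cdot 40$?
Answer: $1440$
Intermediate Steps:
$4 \left(1 + 2\right)^{2} \cdot 40 = 4 \cdot 3^{2} \cdot 40 = 4 \cdot 9 \cdot 40 = 36 \cdot 40 = 1440$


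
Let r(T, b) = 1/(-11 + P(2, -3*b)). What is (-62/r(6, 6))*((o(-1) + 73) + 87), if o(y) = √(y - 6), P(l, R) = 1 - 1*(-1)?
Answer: 89280 + 558*I*√7 ≈ 89280.0 + 1476.3*I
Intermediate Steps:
P(l, R) = 2 (P(l, R) = 1 + 1 = 2)
r(T, b) = -⅑ (r(T, b) = 1/(-11 + 2) = 1/(-9) = -⅑)
o(y) = √(-6 + y)
(-62/r(6, 6))*((o(-1) + 73) + 87) = (-62/(-⅑))*((√(-6 - 1) + 73) + 87) = (-62*(-9))*((√(-7) + 73) + 87) = 558*((I*√7 + 73) + 87) = 558*((73 + I*√7) + 87) = 558*(160 + I*√7) = 89280 + 558*I*√7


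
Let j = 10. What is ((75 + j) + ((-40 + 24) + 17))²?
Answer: 7396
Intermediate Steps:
((75 + j) + ((-40 + 24) + 17))² = ((75 + 10) + ((-40 + 24) + 17))² = (85 + (-16 + 17))² = (85 + 1)² = 86² = 7396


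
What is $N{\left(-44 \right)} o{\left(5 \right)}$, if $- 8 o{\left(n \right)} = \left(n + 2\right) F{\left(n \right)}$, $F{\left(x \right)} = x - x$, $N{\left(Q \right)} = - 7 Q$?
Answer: $0$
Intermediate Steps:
$F{\left(x \right)} = 0$
$o{\left(n \right)} = 0$ ($o{\left(n \right)} = - \frac{\left(n + 2\right) 0}{8} = - \frac{\left(2 + n\right) 0}{8} = \left(- \frac{1}{8}\right) 0 = 0$)
$N{\left(-44 \right)} o{\left(5 \right)} = \left(-7\right) \left(-44\right) 0 = 308 \cdot 0 = 0$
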